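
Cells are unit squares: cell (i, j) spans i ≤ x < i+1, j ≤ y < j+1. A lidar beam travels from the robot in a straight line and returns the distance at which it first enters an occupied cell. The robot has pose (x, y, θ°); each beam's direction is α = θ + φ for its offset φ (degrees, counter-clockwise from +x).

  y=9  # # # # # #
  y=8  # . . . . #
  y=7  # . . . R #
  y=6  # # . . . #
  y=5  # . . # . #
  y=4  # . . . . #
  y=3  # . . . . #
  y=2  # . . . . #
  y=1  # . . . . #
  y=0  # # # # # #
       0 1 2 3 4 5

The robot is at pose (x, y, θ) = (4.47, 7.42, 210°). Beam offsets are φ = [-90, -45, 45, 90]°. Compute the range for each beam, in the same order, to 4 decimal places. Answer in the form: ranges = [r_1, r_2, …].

beam 1: φ=-90°, α=120°
  d=(-0.5000,0.8660)  start (4,7)  tX=0.9400 tY=0.6697  stride 1/|dx|=2.0000 1/|dy|=1.1547
    cross y-line → (4,8), t=0.6697
    cross x-line → (3,8), t=0.9400
    cross y-line → (3,9), t=1.8244 (wall)
  → r_1 = 1.8244
beam 2: φ=-45°, α=165°
  d=(-0.9659,0.2588)  start (4,7)  tX=0.4866 tY=2.2409  stride 1/|dx|=1.0353 1/|dy|=3.8637
    cross x-line → (3,7), t=0.4866
    cross x-line → (2,7), t=1.5219
    cross y-line → (2,8), t=2.2409
    cross x-line → (1,8), t=2.5571
    cross x-line → (0,8), t=3.5924 (wall)
  → r_2 = 3.5924
beam 3: φ=45°, α=255°
  d=(-0.2588,-0.9659)  start (4,7)  tX=1.8159 tY=0.4348  stride 1/|dx|=3.8637 1/|dy|=1.0353
    cross y-line → (4,6), t=0.4348
    cross y-line → (4,5), t=1.4701
    cross x-line → (3,5), t=1.8159 (wall)
  → r_3 = 1.8159
beam 4: φ=90°, α=300°
  d=(0.5000,-0.8660)  start (4,7)  tX=1.0600 tY=0.4850  stride 1/|dx|=2.0000 1/|dy|=1.1547
    cross y-line → (4,6), t=0.4850
    cross x-line → (5,6), t=1.0600 (wall)
  → r_4 = 1.0600

ranges = [1.8244, 3.5924, 1.8159, 1.0600]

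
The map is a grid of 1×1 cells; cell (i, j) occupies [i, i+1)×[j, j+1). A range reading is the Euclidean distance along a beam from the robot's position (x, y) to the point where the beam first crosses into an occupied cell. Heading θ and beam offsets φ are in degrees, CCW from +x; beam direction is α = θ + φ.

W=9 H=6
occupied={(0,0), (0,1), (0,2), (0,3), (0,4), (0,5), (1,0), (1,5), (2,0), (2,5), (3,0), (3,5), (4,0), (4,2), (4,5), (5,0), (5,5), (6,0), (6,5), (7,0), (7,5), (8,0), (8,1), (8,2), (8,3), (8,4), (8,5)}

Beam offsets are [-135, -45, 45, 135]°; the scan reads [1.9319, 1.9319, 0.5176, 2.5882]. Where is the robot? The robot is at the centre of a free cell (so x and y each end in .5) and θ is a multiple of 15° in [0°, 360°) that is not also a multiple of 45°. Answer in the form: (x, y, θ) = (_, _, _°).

Candidates: 27 free-cell centres × 16 headings = 432 poses. Raycast each; keep the one whose scan matches to 4 dp.
  (5.5, 4.5, 150°): beam 2 = 0.5176 ≠ 1.9319 ✗
  (2.5, 3.5, 345°): beam 1 = 1.7321 ≠ 1.9319 ✗
  (2.5, 2.5, 300°): beam 1 = 1.5529 ≠ 1.9319 ✗
  (1.5, 1.5, 30°): beam 1 = 0.5176 ≠ 1.9319 ✗
  …
  (3.5, 4.5, 60°): r_1=1.9319, r_2=1.9319, r_3=0.5176, r_4=2.5882 — all match ✓
Only this pose fits every beam.

(x, y, θ) = (3.5, 4.5, 60°)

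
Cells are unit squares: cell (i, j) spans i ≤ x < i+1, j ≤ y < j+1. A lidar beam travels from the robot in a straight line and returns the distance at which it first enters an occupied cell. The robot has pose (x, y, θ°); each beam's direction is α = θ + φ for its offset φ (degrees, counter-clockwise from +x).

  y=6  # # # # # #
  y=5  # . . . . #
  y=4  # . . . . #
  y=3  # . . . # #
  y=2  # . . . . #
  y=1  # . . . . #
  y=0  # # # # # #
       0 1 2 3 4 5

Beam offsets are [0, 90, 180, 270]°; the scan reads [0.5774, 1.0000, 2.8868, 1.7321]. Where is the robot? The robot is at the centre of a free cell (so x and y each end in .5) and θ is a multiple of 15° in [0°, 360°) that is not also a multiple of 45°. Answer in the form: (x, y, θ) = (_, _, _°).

Candidates: 19 free-cell centres × 16 headings = 304 poses. Raycast each; keep the one whose scan matches to 4 dp.
  (2.5, 2.5, 105°): beam 1 = 3.6235 ≠ 0.5774 ✗
  (2.5, 2.5, 60°): beam 1 = 4.0415 ≠ 0.5774 ✗
  (3.5, 2.5, 345°): beam 1 = 1.5529 ≠ 0.5774 ✗
  (4.5, 4.5, 195°): beam 1 = 3.6235 ≠ 0.5774 ✗
  (1.5, 4.5, 195°): beam 1 = 0.5176 ≠ 0.5774 ✗
  …
  (1.5, 4.5, 150°): r_1=0.5774, r_2=1.0000, r_3=2.8868, r_4=1.7321 — all match ✓
Unique over the lattice → pose = (1.5, 4.5, 150°).

(x, y, θ) = (1.5, 4.5, 150°)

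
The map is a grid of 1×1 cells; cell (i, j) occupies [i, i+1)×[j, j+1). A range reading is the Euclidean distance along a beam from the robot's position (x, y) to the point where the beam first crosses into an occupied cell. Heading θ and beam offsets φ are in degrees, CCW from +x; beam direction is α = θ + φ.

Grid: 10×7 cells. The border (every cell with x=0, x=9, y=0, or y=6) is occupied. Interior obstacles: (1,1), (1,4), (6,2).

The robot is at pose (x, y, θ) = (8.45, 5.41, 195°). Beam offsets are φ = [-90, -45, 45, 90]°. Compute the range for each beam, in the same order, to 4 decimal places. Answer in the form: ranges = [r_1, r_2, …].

ranges = [0.6108, 1.1800, 2.9000, 2.1250]

beam 1: φ=-90°, α=105°
  d=(-0.2588,0.9659)  start (8,5)  tX=1.7387 tY=0.6108  stride 1/|dx|=3.8637 1/|dy|=1.0353
    cross y-line → (8,6), t=0.6108 (wall)
  → r_1 = 0.6108
beam 2: φ=-45°, α=150°
  d=(-0.8660,0.5000)  start (8,5)  tX=0.5196 tY=1.1800  stride 1/|dx|=1.1547 1/|dy|=2.0000
    cross x-line → (7,5), t=0.5196
    cross y-line → (7,6), t=1.1800 (wall)
  → r_2 = 1.1800
beam 3: φ=45°, α=240°
  d=(-0.5000,-0.8660)  start (8,5)  tX=0.9000 tY=0.4734  stride 1/|dx|=2.0000 1/|dy|=1.1547
    cross y-line → (8,4), t=0.4734
    cross x-line → (7,4), t=0.9000
    cross y-line → (7,3), t=1.6281
    cross y-line → (7,2), t=2.7828
    cross x-line → (6,2), t=2.9000 (wall)
  → r_3 = 2.9000
beam 4: φ=90°, α=285°
  d=(0.2588,-0.9659)  start (8,5)  tX=2.1250 tY=0.4245  stride 1/|dx|=3.8637 1/|dy|=1.0353
    cross y-line → (8,4), t=0.4245
    cross y-line → (8,3), t=1.4597
    cross x-line → (9,3), t=2.1250 (wall)
  → r_4 = 2.1250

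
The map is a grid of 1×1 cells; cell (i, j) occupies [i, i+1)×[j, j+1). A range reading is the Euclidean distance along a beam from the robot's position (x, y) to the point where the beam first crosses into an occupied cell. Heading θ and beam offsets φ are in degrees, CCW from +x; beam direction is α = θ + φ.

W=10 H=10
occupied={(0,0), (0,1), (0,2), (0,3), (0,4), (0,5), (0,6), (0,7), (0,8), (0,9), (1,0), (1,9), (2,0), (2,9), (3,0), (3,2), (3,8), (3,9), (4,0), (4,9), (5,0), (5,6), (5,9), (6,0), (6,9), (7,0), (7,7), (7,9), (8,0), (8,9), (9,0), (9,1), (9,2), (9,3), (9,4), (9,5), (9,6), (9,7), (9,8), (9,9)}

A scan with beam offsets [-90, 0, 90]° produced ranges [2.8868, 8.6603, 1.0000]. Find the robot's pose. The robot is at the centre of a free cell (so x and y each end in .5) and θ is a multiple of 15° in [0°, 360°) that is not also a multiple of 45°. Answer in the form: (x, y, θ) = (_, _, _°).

Candidates: 60 free-cell centres × 16 headings = 960 poses. Raycast each; keep the one whose scan matches to 4 dp.
  (3.5, 1.5, 285°): beam 1 = 1.9319 ≠ 2.8868 ✗
  (3.5, 4.5, 60°): beam 1 = 6.3509 ≠ 2.8868 ✗
  (1.5, 3.5, 120°): beam 1 = 5.0000 ≠ 2.8868 ✗
  (2.5, 6.5, 30°): beam 1 = 6.3509 ≠ 2.8868 ✗
  …
  (6.5, 1.5, 120°): r_1=2.8868, r_2=8.6603, r_3=1.0000 — all match ✓
Only this pose fits every beam.

(x, y, θ) = (6.5, 1.5, 120°)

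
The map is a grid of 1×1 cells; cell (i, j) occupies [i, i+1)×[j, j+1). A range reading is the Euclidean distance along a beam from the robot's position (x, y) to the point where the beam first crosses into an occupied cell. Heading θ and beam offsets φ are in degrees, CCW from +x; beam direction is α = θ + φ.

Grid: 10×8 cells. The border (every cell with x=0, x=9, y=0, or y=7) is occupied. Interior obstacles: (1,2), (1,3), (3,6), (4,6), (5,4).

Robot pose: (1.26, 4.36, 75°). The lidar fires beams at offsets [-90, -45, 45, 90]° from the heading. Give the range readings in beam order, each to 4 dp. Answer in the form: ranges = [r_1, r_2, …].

ranges = [8.0130, 3.2800, 0.5200, 0.2692]

beam 1: φ=-90°, α=345°
  d=(0.9659,-0.2588)  start (1,4)  tX=0.7661 tY=1.3909  stride 1/|dx|=1.0353 1/|dy|=3.8637
    cross x-line → (2,4), t=0.7661
    cross y-line → (2,3), t=1.3909
    cross x-line → (3,3), t=1.8014
    cross x-line → (4,3), t=2.8367
    cross x-line → (5,3), t=3.8719
    cross x-line → (6,3), t=4.9072
    cross y-line → (6,2), t=5.2546
    cross x-line → (7,2), t=5.9425
    cross x-line → (8,2), t=6.9778
    cross x-line → (9,2), t=8.0130 (wall)
  → r_1 = 8.0130
beam 2: φ=-45°, α=30°
  d=(0.8660,0.5000)  start (1,4)  tX=0.8545 tY=1.2800  stride 1/|dx|=1.1547 1/|dy|=2.0000
    cross x-line → (2,4), t=0.8545
    cross y-line → (2,5), t=1.2800
    cross x-line → (3,5), t=2.0092
    cross x-line → (4,5), t=3.1639
    cross y-line → (4,6), t=3.2800 (wall)
  → r_2 = 3.2800
beam 3: φ=45°, α=120°
  d=(-0.5000,0.8660)  start (1,4)  tX=0.5200 tY=0.7390  stride 1/|dx|=2.0000 1/|dy|=1.1547
    cross x-line → (0,4), t=0.5200 (wall)
  → r_3 = 0.5200
beam 4: φ=90°, α=165°
  d=(-0.9659,0.2588)  start (1,4)  tX=0.2692 tY=2.4728  stride 1/|dx|=1.0353 1/|dy|=3.8637
    cross x-line → (0,4), t=0.2692 (wall)
  → r_4 = 0.2692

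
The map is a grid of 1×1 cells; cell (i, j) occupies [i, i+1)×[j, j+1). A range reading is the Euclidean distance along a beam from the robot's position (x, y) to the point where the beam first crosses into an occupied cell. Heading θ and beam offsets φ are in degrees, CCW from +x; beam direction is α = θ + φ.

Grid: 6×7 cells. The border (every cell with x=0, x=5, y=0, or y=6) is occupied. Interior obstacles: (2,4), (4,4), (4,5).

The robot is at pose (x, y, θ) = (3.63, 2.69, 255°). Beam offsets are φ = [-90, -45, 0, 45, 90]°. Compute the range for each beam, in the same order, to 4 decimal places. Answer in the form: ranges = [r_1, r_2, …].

beam 1: φ=-90°, α=165°
  d=(-0.9659,0.2588)  start (3,2)  tX=0.6522 tY=1.1977  stride 1/|dx|=1.0353 1/|dy|=3.8637
    cross x-line → (2,2), t=0.6522
    cross y-line → (2,3), t=1.1977
    cross x-line → (1,3), t=1.6875
    cross x-line → (0,3), t=2.7228 (wall)
  → r_1 = 2.7228
beam 2: φ=-45°, α=210°
  d=(-0.8660,-0.5000)  start (3,2)  tX=0.7275 tY=1.3800  stride 1/|dx|=1.1547 1/|dy|=2.0000
    cross x-line → (2,2), t=0.7275
    cross y-line → (2,1), t=1.3800
    cross x-line → (1,1), t=1.8822
    cross x-line → (0,1), t=3.0369 (wall)
  → r_2 = 3.0369
beam 3: φ=0°, α=255°
  d=(-0.2588,-0.9659)  start (3,2)  tX=2.4341 tY=0.7143  stride 1/|dx|=3.8637 1/|dy|=1.0353
    cross y-line → (3,1), t=0.7143
    cross y-line → (3,0), t=1.7496 (wall)
  → r_3 = 1.7496
beam 4: φ=45°, α=300°
  d=(0.5000,-0.8660)  start (3,2)  tX=0.7400 tY=0.7967  stride 1/|dx|=2.0000 1/|dy|=1.1547
    cross x-line → (4,2), t=0.7400
    cross y-line → (4,1), t=0.7967
    cross y-line → (4,0), t=1.9514 (wall)
  → r_4 = 1.9514
beam 5: φ=90°, α=345°
  d=(0.9659,-0.2588)  start (3,2)  tX=0.3831 tY=2.6660  stride 1/|dx|=1.0353 1/|dy|=3.8637
    cross x-line → (4,2), t=0.3831
    cross x-line → (5,2), t=1.4183 (wall)
  → r_5 = 1.4183

ranges = [2.7228, 3.0369, 1.7496, 1.9514, 1.4183]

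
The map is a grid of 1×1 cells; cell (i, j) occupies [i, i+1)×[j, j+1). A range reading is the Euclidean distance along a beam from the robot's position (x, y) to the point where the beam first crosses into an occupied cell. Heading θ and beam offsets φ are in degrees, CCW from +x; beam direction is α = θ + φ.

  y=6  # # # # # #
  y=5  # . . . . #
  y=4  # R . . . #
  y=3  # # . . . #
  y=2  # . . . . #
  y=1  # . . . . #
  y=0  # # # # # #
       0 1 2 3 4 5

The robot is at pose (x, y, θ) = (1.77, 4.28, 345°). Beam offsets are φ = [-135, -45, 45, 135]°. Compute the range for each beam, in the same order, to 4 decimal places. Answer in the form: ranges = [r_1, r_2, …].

beam 1: φ=-135°, α=210°
  direction (-0.8660, -0.5000); cell (1,4); t to first gridline: x 0.8891, y 0.5600 (then +1.1547 / +2.0000)
    (1,3) via y @ 0.5600  # hit
  → r_1 = 0.5600
beam 2: φ=-45°, α=300°
  direction (0.5000, -0.8660); cell (1,4); t to first gridline: x 0.4600, y 0.3233 (then +2.0000 / +1.1547)
    (1,3) via y @ 0.3233  # hit
  → r_2 = 0.3233
beam 3: φ=45°, α=30°
  direction (0.8660, 0.5000); cell (1,4); t to first gridline: x 0.2656, y 1.4400 (then +1.1547 / +2.0000)
    (2,4) via x @ 0.2656
    (3,4) via x @ 1.4203
    (3,5) via y @ 1.4400
    (4,5) via x @ 2.5750
    (4,6) via y @ 3.4400  # hit
  → r_3 = 3.4400
beam 4: φ=135°, α=120°
  direction (-0.5000, 0.8660); cell (1,4); t to first gridline: x 1.5400, y 0.8314 (then +2.0000 / +1.1547)
    (1,5) via y @ 0.8314
    (0,5) via x @ 1.5400  # hit
  → r_4 = 1.5400

ranges = [0.5600, 0.3233, 3.4400, 1.5400]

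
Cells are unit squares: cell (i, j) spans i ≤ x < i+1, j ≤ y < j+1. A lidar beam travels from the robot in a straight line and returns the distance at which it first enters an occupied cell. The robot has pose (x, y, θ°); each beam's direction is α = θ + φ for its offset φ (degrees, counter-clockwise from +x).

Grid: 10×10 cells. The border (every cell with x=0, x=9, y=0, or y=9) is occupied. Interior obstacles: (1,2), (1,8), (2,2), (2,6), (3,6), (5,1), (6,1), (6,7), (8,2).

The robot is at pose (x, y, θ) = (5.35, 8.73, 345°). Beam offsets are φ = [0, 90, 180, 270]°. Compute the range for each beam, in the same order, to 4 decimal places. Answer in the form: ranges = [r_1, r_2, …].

beam 1: φ=0°, α=345°
  cosα=0.9659 sinα=-0.2588 | (5,8) | tMaxX 0.6729 tMaxY 2.8205 | tΔX 1.0353 tΔY 3.8637
    t=0.6729 [x] (6,8)
    t=1.7082 [x] (7,8)
    t=2.7435 [x] (8,8)
    t=2.8205 [y] (8,7)
    t=3.7788 [x] (9,7) — stop
  → r_1 = 3.7788
beam 2: φ=90°, α=75°
  cosα=0.2588 sinα=0.9659 | (5,8) | tMaxX 2.5114 tMaxY 0.2795 | tΔX 3.8637 tΔY 1.0353
    t=0.2795 [y] (5,9) — stop
  → r_2 = 0.2795
beam 3: φ=180°, α=165°
  cosα=-0.9659 sinα=0.2588 | (5,8) | tMaxX 0.3623 tMaxY 1.0432 | tΔX 1.0353 tΔY 3.8637
    t=0.3623 [x] (4,8)
    t=1.0432 [y] (4,9) — stop
  → r_3 = 1.0432
beam 4: φ=270°, α=255°
  cosα=-0.2588 sinα=-0.9659 | (5,8) | tMaxX 1.3523 tMaxY 0.7558 | tΔX 3.8637 tΔY 1.0353
    t=0.7558 [y] (5,7)
    t=1.3523 [x] (4,7)
    t=1.7910 [y] (4,6)
    t=2.8263 [y] (4,5)
    t=3.8616 [y] (4,4)
    t=4.8969 [y] (4,3)
    t=5.2160 [x] (3,3)
    t=5.9321 [y] (3,2)
    t=6.9674 [y] (3,1)
    t=8.0027 [y] (3,0) — stop
  → r_4 = 8.0027

ranges = [3.7788, 0.2795, 1.0432, 8.0027]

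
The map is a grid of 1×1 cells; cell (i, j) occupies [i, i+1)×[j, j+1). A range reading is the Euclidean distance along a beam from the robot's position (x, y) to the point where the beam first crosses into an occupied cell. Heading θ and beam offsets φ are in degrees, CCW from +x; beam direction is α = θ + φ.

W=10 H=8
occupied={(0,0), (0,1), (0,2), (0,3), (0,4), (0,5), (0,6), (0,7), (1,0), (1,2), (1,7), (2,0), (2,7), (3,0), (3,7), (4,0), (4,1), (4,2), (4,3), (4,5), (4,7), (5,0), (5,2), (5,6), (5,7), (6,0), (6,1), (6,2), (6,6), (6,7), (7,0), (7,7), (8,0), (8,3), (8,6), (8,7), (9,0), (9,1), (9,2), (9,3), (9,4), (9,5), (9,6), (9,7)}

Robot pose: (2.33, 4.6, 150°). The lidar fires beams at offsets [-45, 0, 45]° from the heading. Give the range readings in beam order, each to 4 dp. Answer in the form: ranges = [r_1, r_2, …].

ranges = [2.4847, 1.5358, 1.3769]

beam 1: φ=-45°, α=105°
  dir = (cos 105°, sin 105°) = (-0.2588, 0.9659); from cell (2,4)
  next x-line at t=1.2750, next y-line at t=0.4141; Δt_x=3.8637, Δt_y=1.0353
    y: enter (2,5) at t=0.4141
    x: enter (1,5) at t=1.2750
    y: enter (1,6) at t=1.4494
    y: enter (1,7) at t=2.4847 ← occupied
  → r_1 = 2.4847
beam 2: φ=0°, α=150°
  dir = (cos 150°, sin 150°) = (-0.8660, 0.5000); from cell (2,4)
  next x-line at t=0.3811, next y-line at t=0.8000; Δt_x=1.1547, Δt_y=2.0000
    x: enter (1,4) at t=0.3811
    y: enter (1,5) at t=0.8000
    x: enter (0,5) at t=1.5358 ← occupied
  → r_2 = 1.5358
beam 3: φ=45°, α=195°
  dir = (cos 195°, sin 195°) = (-0.9659, -0.2588); from cell (2,4)
  next x-line at t=0.3416, next y-line at t=2.3182; Δt_x=1.0353, Δt_y=3.8637
    x: enter (1,4) at t=0.3416
    x: enter (0,4) at t=1.3769 ← occupied
  → r_3 = 1.3769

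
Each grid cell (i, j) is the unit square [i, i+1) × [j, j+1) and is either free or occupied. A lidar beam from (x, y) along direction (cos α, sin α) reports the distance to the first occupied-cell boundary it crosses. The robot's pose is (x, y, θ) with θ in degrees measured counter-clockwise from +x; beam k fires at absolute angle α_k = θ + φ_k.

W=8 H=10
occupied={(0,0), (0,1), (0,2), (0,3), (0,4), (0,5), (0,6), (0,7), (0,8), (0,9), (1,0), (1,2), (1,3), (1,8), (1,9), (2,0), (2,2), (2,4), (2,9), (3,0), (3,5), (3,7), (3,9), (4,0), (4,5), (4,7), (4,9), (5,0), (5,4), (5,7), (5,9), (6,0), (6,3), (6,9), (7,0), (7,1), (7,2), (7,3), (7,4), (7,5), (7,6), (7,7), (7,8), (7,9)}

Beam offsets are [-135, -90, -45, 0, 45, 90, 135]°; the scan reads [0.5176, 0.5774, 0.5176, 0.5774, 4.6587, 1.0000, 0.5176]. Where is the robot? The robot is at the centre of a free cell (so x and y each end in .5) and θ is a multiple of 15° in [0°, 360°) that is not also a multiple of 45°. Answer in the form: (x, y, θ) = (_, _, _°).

Candidates: 36 free-cell centres × 16 headings = 576 poses. Raycast each; keep the one whose scan matches to 4 dp.
  (4.5, 2.5, 150°): beam 1 = 1.9319 ≠ 0.5176 ✗
  (6.5, 6.5, 345°): beam 1 = 1.7321 ≠ 0.5176 ✗
  (2.5, 3.5, 210°): beam 5 = 0.5176 ≠ 4.6587 ✗
  …
  (1.5, 4.5, 30°): r_1=0.5176, r_2=0.5774, r_3=0.5176, r_4=0.5774, r_5=4.6587, r_6=1.0000, r_7=0.5176 — all match ✓
Only this pose fits every beam.

(x, y, θ) = (1.5, 4.5, 30°)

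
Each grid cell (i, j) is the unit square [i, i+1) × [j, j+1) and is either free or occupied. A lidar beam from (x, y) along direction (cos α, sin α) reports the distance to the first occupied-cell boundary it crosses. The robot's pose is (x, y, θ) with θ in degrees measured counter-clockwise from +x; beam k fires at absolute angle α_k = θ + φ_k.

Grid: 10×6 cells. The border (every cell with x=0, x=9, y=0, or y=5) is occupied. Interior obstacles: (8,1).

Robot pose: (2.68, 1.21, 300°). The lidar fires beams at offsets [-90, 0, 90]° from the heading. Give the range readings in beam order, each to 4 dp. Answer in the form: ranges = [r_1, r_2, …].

beam 1: φ=-90°, α=210°
  dir = (cos 210°, sin 210°) = (-0.8660, -0.5000); from cell (2,1)
  next x-line at t=0.7852, next y-line at t=0.4200; Δt_x=1.1547, Δt_y=2.0000
    y: enter (2,0) at t=0.4200 ← occupied
  → r_1 = 0.4200
beam 2: φ=0°, α=300°
  dir = (cos 300°, sin 300°) = (0.5000, -0.8660); from cell (2,1)
  next x-line at t=0.6400, next y-line at t=0.2425; Δt_x=2.0000, Δt_y=1.1547
    y: enter (2,0) at t=0.2425 ← occupied
  → r_2 = 0.2425
beam 3: φ=90°, α=30°
  dir = (cos 30°, sin 30°) = (0.8660, 0.5000); from cell (2,1)
  next x-line at t=0.3695, next y-line at t=1.5800; Δt_x=1.1547, Δt_y=2.0000
    x: enter (3,1) at t=0.3695
    x: enter (4,1) at t=1.5242
    y: enter (4,2) at t=1.5800
    x: enter (5,2) at t=2.6789
    y: enter (5,3) at t=3.5800
    x: enter (6,3) at t=3.8336
    x: enter (7,3) at t=4.9883
    y: enter (7,4) at t=5.5800
    x: enter (8,4) at t=6.1430
    x: enter (9,4) at t=7.2977 ← occupied
  → r_3 = 7.2977

ranges = [0.4200, 0.2425, 7.2977]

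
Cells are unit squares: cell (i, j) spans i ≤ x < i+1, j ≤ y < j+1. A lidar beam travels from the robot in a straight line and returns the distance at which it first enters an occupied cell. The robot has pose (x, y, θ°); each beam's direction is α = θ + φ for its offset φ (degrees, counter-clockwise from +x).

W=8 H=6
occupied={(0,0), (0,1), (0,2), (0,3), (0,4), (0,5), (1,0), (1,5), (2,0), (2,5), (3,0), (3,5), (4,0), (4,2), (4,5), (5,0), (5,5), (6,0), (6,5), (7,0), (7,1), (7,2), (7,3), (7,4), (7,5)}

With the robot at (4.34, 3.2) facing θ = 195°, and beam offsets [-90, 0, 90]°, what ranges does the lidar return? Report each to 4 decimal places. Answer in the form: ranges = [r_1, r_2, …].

ranges = [1.8635, 3.4578, 0.2071]

beam 1: φ=-90°, α=105°
  dir = (cos 105°, sin 105°) = (-0.2588, 0.9659); from cell (4,3)
  next x-line at t=1.3137, next y-line at t=0.8282; Δt_x=3.8637, Δt_y=1.0353
    y: enter (4,4) at t=0.8282
    x: enter (3,4) at t=1.3137
    y: enter (3,5) at t=1.8635 ← occupied
  → r_1 = 1.8635
beam 2: φ=0°, α=195°
  dir = (cos 195°, sin 195°) = (-0.9659, -0.2588); from cell (4,3)
  next x-line at t=0.3520, next y-line at t=0.7727; Δt_x=1.0353, Δt_y=3.8637
    x: enter (3,3) at t=0.3520
    y: enter (3,2) at t=0.7727
    x: enter (2,2) at t=1.3873
    x: enter (1,2) at t=2.4225
    x: enter (0,2) at t=3.4578 ← occupied
  → r_2 = 3.4578
beam 3: φ=90°, α=285°
  dir = (cos 285°, sin 285°) = (0.2588, -0.9659); from cell (4,3)
  next x-line at t=2.5500, next y-line at t=0.2071; Δt_x=3.8637, Δt_y=1.0353
    y: enter (4,2) at t=0.2071 ← occupied
  → r_3 = 0.2071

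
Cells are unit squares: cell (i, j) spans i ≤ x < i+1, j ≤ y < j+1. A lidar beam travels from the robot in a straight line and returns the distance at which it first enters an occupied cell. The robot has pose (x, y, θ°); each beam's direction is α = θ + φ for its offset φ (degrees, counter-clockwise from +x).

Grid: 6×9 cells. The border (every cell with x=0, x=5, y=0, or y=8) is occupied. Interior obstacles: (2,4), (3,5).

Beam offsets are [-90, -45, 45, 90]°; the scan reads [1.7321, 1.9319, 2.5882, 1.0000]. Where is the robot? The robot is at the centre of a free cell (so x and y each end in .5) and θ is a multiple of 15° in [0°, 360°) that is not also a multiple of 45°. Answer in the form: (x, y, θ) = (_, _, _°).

(x, y, θ) = (4.5, 3.5, 210°)

The pose lattice has 26·16 = 416 candidates. Test each by forward raycasting.
  (4.5, 4.5, 120°): beam 1 = 0.5774 ≠ 1.7321 ✗
  (2.5, 5.5, 30°): beam 1 = 0.5774 ≠ 1.7321 ✗
  (1.5, 3.5, 120°): beam 1 = 1.0000 ≠ 1.7321 ✗
  (4.5, 7.5, 285°): beam 1 = 3.6235 ≠ 1.7321 ✗
  …
  (4.5, 3.5, 210°): r_1=1.7321, r_2=1.9319, r_3=2.5882, r_4=1.0000 — all match ✓
Unique over the lattice → pose = (4.5, 3.5, 210°).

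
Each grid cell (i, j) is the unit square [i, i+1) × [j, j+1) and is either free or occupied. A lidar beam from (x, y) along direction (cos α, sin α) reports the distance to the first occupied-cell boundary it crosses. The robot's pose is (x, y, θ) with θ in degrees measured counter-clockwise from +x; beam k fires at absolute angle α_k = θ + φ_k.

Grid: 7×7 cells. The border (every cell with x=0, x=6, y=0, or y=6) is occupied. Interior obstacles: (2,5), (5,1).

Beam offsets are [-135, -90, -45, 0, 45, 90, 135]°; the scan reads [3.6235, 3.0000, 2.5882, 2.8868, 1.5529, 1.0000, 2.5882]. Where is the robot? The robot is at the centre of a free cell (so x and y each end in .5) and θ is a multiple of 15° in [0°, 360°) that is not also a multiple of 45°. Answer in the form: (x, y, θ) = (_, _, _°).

(x, y, θ) = (3.5, 4.5, 30°)

Enumerate (i+0.5, j+0.5, θ) over the 23 free cells and 16 admissible headings. For each, cast all 7 beams and compare to the given ranges.
  (4.5, 5.5, 15°): beam 1 = 5.1962 ≠ 3.6235 ✗
  (4.5, 3.5, 15°): beam 1 = 2.8868 ≠ 3.6235 ✗
  (2.5, 4.5, 165°): beam 1 = 3.0000 ≠ 3.6235 ✗
  (5.5, 2.5, 60°): beam 1 = 0.5176 ≠ 3.6235 ✗
  (3.5, 4.5, 210°): beam 1 = 1.5529 ≠ 3.6235 ✗
  …
  (3.5, 4.5, 30°): r_1=3.6235, r_2=3.0000, r_3=2.5882, r_4=2.8868, r_5=1.5529, r_6=1.0000, r_7=2.5882 — all match ✓
Only this pose fits every beam.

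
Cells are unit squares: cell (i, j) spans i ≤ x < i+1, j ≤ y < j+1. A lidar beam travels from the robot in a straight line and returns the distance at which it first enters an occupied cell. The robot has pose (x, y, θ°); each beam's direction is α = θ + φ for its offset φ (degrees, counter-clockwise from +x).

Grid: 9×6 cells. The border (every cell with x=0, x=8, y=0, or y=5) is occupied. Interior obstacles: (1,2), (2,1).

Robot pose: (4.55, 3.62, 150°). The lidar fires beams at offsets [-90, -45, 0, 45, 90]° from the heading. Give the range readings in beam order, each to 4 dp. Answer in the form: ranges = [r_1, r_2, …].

ranges = [1.5935, 1.4287, 2.7600, 2.6400, 3.0253]

beam 1: φ=-90°, α=60°
  direction (0.5000, 0.8660); cell (4,3); t to first gridline: x 0.9000, y 0.4388 (then +2.0000 / +1.1547)
    (4,4) via y @ 0.4388
    (5,4) via x @ 0.9000
    (5,5) via y @ 1.5935  # hit
  → r_1 = 1.5935
beam 2: φ=-45°, α=105°
  direction (-0.2588, 0.9659); cell (4,3); t to first gridline: x 2.1250, y 0.3934 (then +3.8637 / +1.0353)
    (4,4) via y @ 0.3934
    (4,5) via y @ 1.4287  # hit
  → r_2 = 1.4287
beam 3: φ=0°, α=150°
  direction (-0.8660, 0.5000); cell (4,3); t to first gridline: x 0.6351, y 0.7600 (then +1.1547 / +2.0000)
    (3,3) via x @ 0.6351
    (3,4) via y @ 0.7600
    (2,4) via x @ 1.7898
    (2,5) via y @ 2.7600  # hit
  → r_3 = 2.7600
beam 4: φ=45°, α=195°
  direction (-0.9659, -0.2588); cell (4,3); t to first gridline: x 0.5694, y 2.3955 (then +1.0353 / +3.8637)
    (3,3) via x @ 0.5694
    (2,3) via x @ 1.6047
    (2,2) via y @ 2.3955
    (1,2) via x @ 2.6400  # hit
  → r_4 = 2.6400
beam 5: φ=90°, α=240°
  direction (-0.5000, -0.8660); cell (4,3); t to first gridline: x 1.1000, y 0.7159 (then +2.0000 / +1.1547)
    (4,2) via y @ 0.7159
    (3,2) via x @ 1.1000
    (3,1) via y @ 1.8706
    (3,0) via y @ 3.0253  # hit
  → r_5 = 3.0253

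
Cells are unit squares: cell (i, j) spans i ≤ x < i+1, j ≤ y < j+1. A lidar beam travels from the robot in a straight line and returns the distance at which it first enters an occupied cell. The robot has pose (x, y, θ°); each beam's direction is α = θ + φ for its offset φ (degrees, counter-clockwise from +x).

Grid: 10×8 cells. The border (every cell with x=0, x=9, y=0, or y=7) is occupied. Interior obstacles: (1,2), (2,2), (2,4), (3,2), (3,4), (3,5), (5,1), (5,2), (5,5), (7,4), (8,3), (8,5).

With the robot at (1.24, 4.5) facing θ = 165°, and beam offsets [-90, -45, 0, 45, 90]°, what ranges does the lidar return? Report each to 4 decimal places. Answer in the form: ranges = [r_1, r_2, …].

beam 1: φ=-90°, α=75°
  cosα=0.2588 sinα=0.9659 | (1,4) | tMaxX 2.9364 tMaxY 0.5176 | tΔX 3.8637 tΔY 1.0353
    t=0.5176 [y] (1,5)
    t=1.5529 [y] (1,6)
    t=2.5882 [y] (1,7) — stop
  → r_1 = 2.5882
beam 2: φ=-45°, α=120°
  cosα=-0.5000 sinα=0.8660 | (1,4) | tMaxX 0.4800 tMaxY 0.5774 | tΔX 2.0000 tΔY 1.1547
    t=0.4800 [x] (0,4) — stop
  → r_2 = 0.4800
beam 3: φ=0°, α=165°
  cosα=-0.9659 sinα=0.2588 | (1,4) | tMaxX 0.2485 tMaxY 1.9319 | tΔX 1.0353 tΔY 3.8637
    t=0.2485 [x] (0,4) — stop
  → r_3 = 0.2485
beam 4: φ=45°, α=210°
  cosα=-0.8660 sinα=-0.5000 | (1,4) | tMaxX 0.2771 tMaxY 1.0000 | tΔX 1.1547 tΔY 2.0000
    t=0.2771 [x] (0,4) — stop
  → r_4 = 0.2771
beam 5: φ=90°, α=255°
  cosα=-0.2588 sinα=-0.9659 | (1,4) | tMaxX 0.9273 tMaxY 0.5176 | tΔX 3.8637 tΔY 1.0353
    t=0.5176 [y] (1,3)
    t=0.9273 [x] (0,3) — stop
  → r_5 = 0.9273

ranges = [2.5882, 0.4800, 0.2485, 0.2771, 0.9273]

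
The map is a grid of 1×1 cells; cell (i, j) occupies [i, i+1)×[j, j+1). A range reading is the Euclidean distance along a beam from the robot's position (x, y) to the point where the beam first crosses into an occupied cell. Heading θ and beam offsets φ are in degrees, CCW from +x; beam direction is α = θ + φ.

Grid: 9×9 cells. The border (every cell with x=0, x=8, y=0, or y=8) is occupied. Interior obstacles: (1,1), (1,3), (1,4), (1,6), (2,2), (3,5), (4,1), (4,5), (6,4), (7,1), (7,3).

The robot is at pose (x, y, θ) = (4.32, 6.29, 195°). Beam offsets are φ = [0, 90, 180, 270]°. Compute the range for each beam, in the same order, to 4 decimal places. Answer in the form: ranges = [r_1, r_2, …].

ranges = [1.1205, 0.3002, 3.8098, 1.7703]

beam 1: φ=0°, α=195°
  cosα=-0.9659 sinα=-0.2588 | (4,6) | tMaxX 0.3313 tMaxY 1.1205 | tΔX 1.0353 tΔY 3.8637
    t=0.3313 [x] (3,6)
    t=1.1205 [y] (3,5) — stop
  → r_1 = 1.1205
beam 2: φ=90°, α=285°
  cosα=0.2588 sinα=-0.9659 | (4,6) | tMaxX 2.6273 tMaxY 0.3002 | tΔX 3.8637 tΔY 1.0353
    t=0.3002 [y] (4,5) — stop
  → r_2 = 0.3002
beam 3: φ=180°, α=15°
  cosα=0.9659 sinα=0.2588 | (4,6) | tMaxX 0.7040 tMaxY 2.7432 | tΔX 1.0353 tΔY 3.8637
    t=0.7040 [x] (5,6)
    t=1.7393 [x] (6,6)
    t=2.7432 [y] (6,7)
    t=2.7745 [x] (7,7)
    t=3.8098 [x] (8,7) — stop
  → r_3 = 3.8098
beam 4: φ=270°, α=105°
  cosα=-0.2588 sinα=0.9659 | (4,6) | tMaxX 1.2364 tMaxY 0.7350 | tΔX 3.8637 tΔY 1.0353
    t=0.7350 [y] (4,7)
    t=1.2364 [x] (3,7)
    t=1.7703 [y] (3,8) — stop
  → r_4 = 1.7703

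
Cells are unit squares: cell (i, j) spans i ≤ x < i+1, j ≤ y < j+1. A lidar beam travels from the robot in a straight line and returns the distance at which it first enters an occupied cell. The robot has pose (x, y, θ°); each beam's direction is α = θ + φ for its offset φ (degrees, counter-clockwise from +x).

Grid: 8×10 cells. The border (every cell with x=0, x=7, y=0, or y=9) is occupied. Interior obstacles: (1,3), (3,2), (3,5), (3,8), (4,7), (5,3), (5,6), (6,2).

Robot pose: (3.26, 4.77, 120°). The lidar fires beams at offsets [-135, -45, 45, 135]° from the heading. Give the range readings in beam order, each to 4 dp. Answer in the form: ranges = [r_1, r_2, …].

ranges = [3.8719, 0.2381, 2.3397, 3.9030]

beam 1: φ=-135°, α=345°
  cosα=0.9659 sinα=-0.2588 | (3,4) | tMaxX 0.7661 tMaxY 2.9751 | tΔX 1.0353 tΔY 3.8637
    t=0.7661 [x] (4,4)
    t=1.8014 [x] (5,4)
    t=2.8367 [x] (6,4)
    t=2.9751 [y] (6,3)
    t=3.8719 [x] (7,3) — stop
  → r_1 = 3.8719
beam 2: φ=-45°, α=75°
  cosα=0.2588 sinα=0.9659 | (3,4) | tMaxX 2.8591 tMaxY 0.2381 | tΔX 3.8637 tΔY 1.0353
    t=0.2381 [y] (3,5) — stop
  → r_2 = 0.2381
beam 3: φ=45°, α=165°
  cosα=-0.9659 sinα=0.2588 | (3,4) | tMaxX 0.2692 tMaxY 0.8887 | tΔX 1.0353 tΔY 3.8637
    t=0.2692 [x] (2,4)
    t=0.8887 [y] (2,5)
    t=1.3044 [x] (1,5)
    t=2.3397 [x] (0,5) — stop
  → r_3 = 2.3397
beam 4: φ=135°, α=255°
  cosα=-0.2588 sinα=-0.9659 | (3,4) | tMaxX 1.0046 tMaxY 0.7972 | tΔX 3.8637 tΔY 1.0353
    t=0.7972 [y] (3,3)
    t=1.0046 [x] (2,3)
    t=1.8324 [y] (2,2)
    t=2.8677 [y] (2,1)
    t=3.9030 [y] (2,0) — stop
  → r_4 = 3.9030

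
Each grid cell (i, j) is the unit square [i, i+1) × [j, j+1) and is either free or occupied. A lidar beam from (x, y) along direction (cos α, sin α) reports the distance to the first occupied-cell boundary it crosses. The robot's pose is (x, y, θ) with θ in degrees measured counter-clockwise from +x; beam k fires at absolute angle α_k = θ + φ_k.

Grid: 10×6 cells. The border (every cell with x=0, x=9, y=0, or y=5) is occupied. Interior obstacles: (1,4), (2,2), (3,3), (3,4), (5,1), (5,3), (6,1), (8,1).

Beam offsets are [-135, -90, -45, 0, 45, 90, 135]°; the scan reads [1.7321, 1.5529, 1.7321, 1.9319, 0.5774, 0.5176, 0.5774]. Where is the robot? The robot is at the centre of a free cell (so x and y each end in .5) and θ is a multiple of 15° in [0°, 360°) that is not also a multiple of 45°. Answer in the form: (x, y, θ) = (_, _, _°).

Enumerate (i+0.5, j+0.5, θ) over the 24 free cells and 16 admissible headings. For each, cast all 7 beams and compare to the given ranges.
  (5.5, 2.5, 150°): beam 1 = 3.6235 ≠ 1.7321 ✗
  (2.5, 3.5, 120°): beam 1 = 0.5176 ≠ 1.7321 ✗
  (1.5, 3.5, 120°): beam 1 = 1.5529 ≠ 1.7321 ✗
  (6.5, 2.5, 120°): beam 1 = 1.9319 ≠ 1.7321 ✗
  …
  (3.5, 2.5, 15°): r_1=1.7321, r_2=1.5529, r_3=1.7321, r_4=1.9319, r_5=0.5774, r_6=0.5176, r_7=0.5774 — all match ✓
Unique over the lattice → pose = (3.5, 2.5, 15°).

(x, y, θ) = (3.5, 2.5, 15°)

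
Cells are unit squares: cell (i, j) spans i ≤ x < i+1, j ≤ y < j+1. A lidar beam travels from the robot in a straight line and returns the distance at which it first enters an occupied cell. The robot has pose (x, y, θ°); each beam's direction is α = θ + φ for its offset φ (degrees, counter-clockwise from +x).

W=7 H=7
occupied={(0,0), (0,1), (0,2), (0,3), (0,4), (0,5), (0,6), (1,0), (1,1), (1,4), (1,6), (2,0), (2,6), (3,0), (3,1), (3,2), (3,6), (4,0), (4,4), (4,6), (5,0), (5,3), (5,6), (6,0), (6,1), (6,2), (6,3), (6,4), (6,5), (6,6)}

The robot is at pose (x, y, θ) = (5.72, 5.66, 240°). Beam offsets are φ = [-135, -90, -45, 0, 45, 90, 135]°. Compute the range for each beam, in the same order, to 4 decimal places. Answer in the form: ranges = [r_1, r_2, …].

beam 1: φ=-135°, α=105°
  d=(-0.2588,0.9659)  start (5,5)  tX=2.7819 tY=0.3520  stride 1/|dx|=3.8637 1/|dy|=1.0353
    cross y-line → (5,6), t=0.3520 (wall)
  → r_1 = 0.3520
beam 2: φ=-90°, α=150°
  d=(-0.8660,0.5000)  start (5,5)  tX=0.8314 tY=0.6800  stride 1/|dx|=1.1547 1/|dy|=2.0000
    cross y-line → (5,6), t=0.6800 (wall)
  → r_2 = 0.6800
beam 3: φ=-45°, α=195°
  d=(-0.9659,-0.2588)  start (5,5)  tX=0.7454 tY=2.5500  stride 1/|dx|=1.0353 1/|dy|=3.8637
    cross x-line → (4,5), t=0.7454
    cross x-line → (3,5), t=1.7807
    cross y-line → (3,4), t=2.5500
    cross x-line → (2,4), t=2.8160
    cross x-line → (1,4), t=3.8512 (wall)
  → r_3 = 3.8512
beam 4: φ=0°, α=240°
  d=(-0.5000,-0.8660)  start (5,5)  tX=1.4400 tY=0.7621  stride 1/|dx|=2.0000 1/|dy|=1.1547
    cross y-line → (5,4), t=0.7621
    cross x-line → (4,4), t=1.4400 (wall)
  → r_4 = 1.4400
beam 5: φ=45°, α=285°
  d=(0.2588,-0.9659)  start (5,5)  tX=1.0818 tY=0.6833  stride 1/|dx|=3.8637 1/|dy|=1.0353
    cross y-line → (5,4), t=0.6833
    cross x-line → (6,4), t=1.0818 (wall)
  → r_5 = 1.0818
beam 6: φ=90°, α=330°
  d=(0.8660,-0.5000)  start (5,5)  tX=0.3233 tY=1.3200  stride 1/|dx|=1.1547 1/|dy|=2.0000
    cross x-line → (6,5), t=0.3233 (wall)
  → r_6 = 0.3233
beam 7: φ=135°, α=15°
  d=(0.9659,0.2588)  start (5,5)  tX=0.2899 tY=1.3137  stride 1/|dx|=1.0353 1/|dy|=3.8637
    cross x-line → (6,5), t=0.2899 (wall)
  → r_7 = 0.2899

ranges = [0.3520, 0.6800, 3.8512, 1.4400, 1.0818, 0.3233, 0.2899]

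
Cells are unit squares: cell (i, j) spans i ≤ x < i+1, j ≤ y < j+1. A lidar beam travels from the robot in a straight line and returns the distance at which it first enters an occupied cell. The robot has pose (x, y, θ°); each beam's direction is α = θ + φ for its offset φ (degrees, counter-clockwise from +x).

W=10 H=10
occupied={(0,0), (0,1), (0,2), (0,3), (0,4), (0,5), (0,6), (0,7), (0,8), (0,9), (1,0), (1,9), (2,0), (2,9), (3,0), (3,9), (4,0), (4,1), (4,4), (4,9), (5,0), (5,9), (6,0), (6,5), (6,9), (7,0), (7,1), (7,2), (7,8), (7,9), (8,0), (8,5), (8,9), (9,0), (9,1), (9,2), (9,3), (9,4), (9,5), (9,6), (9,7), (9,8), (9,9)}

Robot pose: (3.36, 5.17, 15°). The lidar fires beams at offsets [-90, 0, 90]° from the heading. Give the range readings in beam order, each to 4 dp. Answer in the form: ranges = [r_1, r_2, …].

beam 1: φ=-90°, α=285°
  d=(0.2588,-0.9659)  start (3,5)  tX=2.4728 tY=0.1760  stride 1/|dx|=3.8637 1/|dy|=1.0353
    cross y-line → (3,4), t=0.1760
    cross y-line → (3,3), t=1.2113
    cross y-line → (3,2), t=2.2465
    cross x-line → (4,2), t=2.4728
    cross y-line → (4,1), t=3.2818 (wall)
  → r_1 = 3.2818
beam 2: φ=0°, α=15°
  d=(0.9659,0.2588)  start (3,5)  tX=0.6626 tY=3.2069  stride 1/|dx|=1.0353 1/|dy|=3.8637
    cross x-line → (4,5), t=0.6626
    cross x-line → (5,5), t=1.6979
    cross x-line → (6,5), t=2.7331 (wall)
  → r_2 = 2.7331
beam 3: φ=90°, α=105°
  d=(-0.2588,0.9659)  start (3,5)  tX=1.3909 tY=0.8593  stride 1/|dx|=3.8637 1/|dy|=1.0353
    cross y-line → (3,6), t=0.8593
    cross x-line → (2,6), t=1.3909
    cross y-line → (2,7), t=1.8946
    cross y-line → (2,8), t=2.9298
    cross y-line → (2,9), t=3.9651 (wall)
  → r_3 = 3.9651

ranges = [3.2818, 2.7331, 3.9651]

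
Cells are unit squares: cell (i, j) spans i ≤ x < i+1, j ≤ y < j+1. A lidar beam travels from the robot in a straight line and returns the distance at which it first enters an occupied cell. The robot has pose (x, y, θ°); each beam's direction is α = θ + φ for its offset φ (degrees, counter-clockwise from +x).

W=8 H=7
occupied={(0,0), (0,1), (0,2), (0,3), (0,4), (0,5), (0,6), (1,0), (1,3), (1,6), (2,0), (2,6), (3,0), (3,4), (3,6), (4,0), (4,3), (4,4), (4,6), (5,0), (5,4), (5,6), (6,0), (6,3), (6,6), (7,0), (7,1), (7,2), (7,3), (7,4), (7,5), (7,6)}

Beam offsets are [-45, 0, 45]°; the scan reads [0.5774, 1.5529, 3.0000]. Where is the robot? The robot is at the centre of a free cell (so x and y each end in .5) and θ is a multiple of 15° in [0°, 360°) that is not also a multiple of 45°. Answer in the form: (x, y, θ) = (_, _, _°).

Enumerate (i+0.5, j+0.5, θ) over the 24 free cells and 16 admissible headings. For each, cast all 3 beams and compare to the given ranges.
  (6.5, 2.5, 60°): beam 1 = 0.5176 ≠ 0.5774 ✗
  (6.5, 1.5, 285°): beam 2 = 0.5176 ≠ 1.5529 ✗
  (5.5, 5.5, 105°): beam 2 = 0.5176 ≠ 1.5529 ✗
  (1.5, 1.5, 345°): beam 2 = 1.9319 ≠ 1.5529 ✗
  …
  (1.5, 4.5, 345°): r_1=0.5774, r_2=1.5529, r_3=3.0000 — all match ✓
Unique over the lattice → pose = (1.5, 4.5, 345°).

(x, y, θ) = (1.5, 4.5, 345°)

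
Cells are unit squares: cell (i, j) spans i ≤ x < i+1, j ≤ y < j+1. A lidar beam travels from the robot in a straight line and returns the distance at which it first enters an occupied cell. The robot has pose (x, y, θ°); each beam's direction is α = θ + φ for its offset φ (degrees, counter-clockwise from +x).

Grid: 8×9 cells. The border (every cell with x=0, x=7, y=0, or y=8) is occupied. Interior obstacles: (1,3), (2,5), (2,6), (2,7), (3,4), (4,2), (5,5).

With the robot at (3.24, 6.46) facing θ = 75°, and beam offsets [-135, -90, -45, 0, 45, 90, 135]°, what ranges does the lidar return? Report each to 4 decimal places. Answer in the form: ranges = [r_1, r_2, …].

ranges = [6.3047, 1.8221, 3.0800, 1.5943, 0.4800, 0.2485, 0.2771]

beam 1: φ=-135°, α=300°
  dir = (cos 300°, sin 300°) = (0.5000, -0.8660); from cell (3,6)
  next x-line at t=1.5200, next y-line at t=0.5312; Δt_x=2.0000, Δt_y=1.1547
    y: enter (3,5) at t=0.5312
    x: enter (4,5) at t=1.5200
    y: enter (4,4) at t=1.6859
    y: enter (4,3) at t=2.8406
    x: enter (5,3) at t=3.5200
    y: enter (5,2) at t=3.9953
    y: enter (5,1) at t=5.1500
    x: enter (6,1) at t=5.5200
    y: enter (6,0) at t=6.3047 ← occupied
  → r_1 = 6.3047
beam 2: φ=-90°, α=345°
  dir = (cos 345°, sin 345°) = (0.9659, -0.2588); from cell (3,6)
  next x-line at t=0.7868, next y-line at t=1.7773; Δt_x=1.0353, Δt_y=3.8637
    x: enter (4,6) at t=0.7868
    y: enter (4,5) at t=1.7773
    x: enter (5,5) at t=1.8221 ← occupied
  → r_2 = 1.8221
beam 3: φ=-45°, α=30°
  dir = (cos 30°, sin 30°) = (0.8660, 0.5000); from cell (3,6)
  next x-line at t=0.8776, next y-line at t=1.0800; Δt_x=1.1547, Δt_y=2.0000
    x: enter (4,6) at t=0.8776
    y: enter (4,7) at t=1.0800
    x: enter (5,7) at t=2.0323
    y: enter (5,8) at t=3.0800 ← occupied
  → r_3 = 3.0800
beam 4: φ=0°, α=75°
  dir = (cos 75°, sin 75°) = (0.2588, 0.9659); from cell (3,6)
  next x-line at t=2.9364, next y-line at t=0.5590; Δt_x=3.8637, Δt_y=1.0353
    y: enter (3,7) at t=0.5590
    y: enter (3,8) at t=1.5943 ← occupied
  → r_4 = 1.5943
beam 5: φ=45°, α=120°
  dir = (cos 120°, sin 120°) = (-0.5000, 0.8660); from cell (3,6)
  next x-line at t=0.4800, next y-line at t=0.6235; Δt_x=2.0000, Δt_y=1.1547
    x: enter (2,6) at t=0.4800 ← occupied
  → r_5 = 0.4800
beam 6: φ=90°, α=165°
  dir = (cos 165°, sin 165°) = (-0.9659, 0.2588); from cell (3,6)
  next x-line at t=0.2485, next y-line at t=2.0864; Δt_x=1.0353, Δt_y=3.8637
    x: enter (2,6) at t=0.2485 ← occupied
  → r_6 = 0.2485
beam 7: φ=135°, α=210°
  dir = (cos 210°, sin 210°) = (-0.8660, -0.5000); from cell (3,6)
  next x-line at t=0.2771, next y-line at t=0.9200; Δt_x=1.1547, Δt_y=2.0000
    x: enter (2,6) at t=0.2771 ← occupied
  → r_7 = 0.2771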